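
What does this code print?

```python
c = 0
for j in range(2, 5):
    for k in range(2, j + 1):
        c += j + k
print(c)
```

36

j=2,k=2: c = 0+4 = 4
j=3,k=2: c = 4+5 = 9
j=3,k=3: c = 9+6 = 15
j=4,k=2: c = 15+6 = 21
j=4,k=3: c = 21+7 = 28
j=4,k=4: c = 28+8 = 36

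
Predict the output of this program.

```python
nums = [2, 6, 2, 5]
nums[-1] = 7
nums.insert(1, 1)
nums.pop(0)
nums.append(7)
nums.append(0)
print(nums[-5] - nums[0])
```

5

nums[-1] = 7 → [2, 6, 2, 7]
insert 1 at 1 → [2, 1, 6, 2, 7]
pop(0) removes 2 → [1, 6, 2, 7]
append 7 → [1, 6, 2, 7, 7]
append 0 → [1, 6, 2, 7, 7, 0]
nums[-5]-nums[0] = 6-1 = 5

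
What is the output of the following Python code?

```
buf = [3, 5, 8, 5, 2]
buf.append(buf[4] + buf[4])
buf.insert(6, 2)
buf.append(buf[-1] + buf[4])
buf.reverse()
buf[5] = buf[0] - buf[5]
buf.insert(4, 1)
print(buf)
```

[4, 2, 4, 2, 1, 5, -4, 5, 3]

append buf[4]+buf[4] = 2+2 = 4 → [3, 5, 8, 5, 2, 4]
insert 2 at 6 → [3, 5, 8, 5, 2, 4, 2]
append buf[-1]+buf[4] = 2+2 = 4 → [3, 5, 8, 5, 2, 4, 2, 4]
reverse → [4, 2, 4, 2, 5, 8, 5, 3]
buf[5] = buf[0]-buf[5] = 4-8 = -4 → [4, 2, 4, 2, 5, -4, 5, 3]
insert 1 at 4 → [4, 2, 4, 2, 1, 5, -4, 5, 3]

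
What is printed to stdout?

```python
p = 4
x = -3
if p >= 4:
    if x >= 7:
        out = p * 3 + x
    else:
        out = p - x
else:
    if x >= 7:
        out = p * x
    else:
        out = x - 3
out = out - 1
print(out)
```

6

p=4, x=-3
p >= 4 is True; x >= 7 is False
→ out = p - x = 7
out = 7-1 = 6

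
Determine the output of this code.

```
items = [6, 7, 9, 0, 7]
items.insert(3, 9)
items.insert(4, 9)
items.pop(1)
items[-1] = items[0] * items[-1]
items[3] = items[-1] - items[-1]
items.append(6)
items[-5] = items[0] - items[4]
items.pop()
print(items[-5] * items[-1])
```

378

insert 9 at 3 → [6, 7, 9, 9, 0, 7]
insert 9 at 4 → [6, 7, 9, 9, 9, 0, 7]
pop(1) removes 7 → [6, 9, 9, 9, 0, 7]
items[-1] = items[0]*items[-1] = 6*7 = 42 → [6, 9, 9, 9, 0, 42]
items[3] = items[-1]-items[-1] = 42-42 = 0 → [6, 9, 9, 0, 0, 42]
append 6 → [6, 9, 9, 0, 0, 42, 6]
items[-5] = items[0]-items[4] = 6-0 = 6 → [6, 9, 6, 0, 0, 42, 6]
pop() removes 6 → [6, 9, 6, 0, 0, 42]
items[-5]*items[-1] = 9*42 = 378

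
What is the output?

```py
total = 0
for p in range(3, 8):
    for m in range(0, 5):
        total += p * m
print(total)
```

250

p=3,m=0: total = 0+0 = 0
p=3,m=1: total = 0+3 = 3
p=3,m=2: total = 3+6 = 9
p=3,m=3: total = 9+9 = 18
p=3,m=4: total = 18+12 = 30
p=4,m=0: total = 30+0 = 30
p=4,m=1: total = 30+4 = 34
p=4,m=2: total = 34+8 = 42
p=4,m=3: total = 42+12 = 54
p=4,m=4: total = 54+16 = 70
p=5,m=0: total = 70+0 = 70
p=5,m=1: total = 70+5 = 75
p=5,m=2: total = 75+10 = 85
p=5,m=3: total = 85+15 = 100
p=5,m=4: total = 100+20 = 120
p=6,m=0: total = 120+0 = 120
p=6,m=1: total = 120+6 = 126
p=6,m=2: total = 126+12 = 138
p=6,m=3: total = 138+18 = 156
p=6,m=4: total = 156+24 = 180
p=7,m=0: total = 180+0 = 180
p=7,m=1: total = 180+7 = 187
p=7,m=2: total = 187+14 = 201
p=7,m=3: total = 201+21 = 222
p=7,m=4: total = 222+28 = 250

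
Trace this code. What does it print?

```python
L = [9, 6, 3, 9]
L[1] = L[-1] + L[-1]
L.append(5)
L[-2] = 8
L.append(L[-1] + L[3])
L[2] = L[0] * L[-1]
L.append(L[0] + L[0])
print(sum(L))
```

188

L[1] = L[-1]+L[-1] = 9+9 = 18 → [9, 18, 3, 9]
append 5 → [9, 18, 3, 9, 5]
L[-2] = 8 → [9, 18, 3, 8, 5]
append L[-1]+L[3] = 5+8 = 13 → [9, 18, 3, 8, 5, 13]
L[2] = L[0]*L[-1] = 9*13 = 117 → [9, 18, 117, 8, 5, 13]
append L[0]+L[0] = 9+9 = 18 → [9, 18, 117, 8, 5, 13, 18]
sum = 188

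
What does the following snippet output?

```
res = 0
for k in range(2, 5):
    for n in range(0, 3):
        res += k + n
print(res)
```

k=2,n=0: res = 0+2 = 2
k=2,n=1: res = 2+3 = 5
k=2,n=2: res = 5+4 = 9
k=3,n=0: res = 9+3 = 12
k=3,n=1: res = 12+4 = 16
k=3,n=2: res = 16+5 = 21
k=4,n=0: res = 21+4 = 25
k=4,n=1: res = 25+5 = 30
k=4,n=2: res = 30+6 = 36

36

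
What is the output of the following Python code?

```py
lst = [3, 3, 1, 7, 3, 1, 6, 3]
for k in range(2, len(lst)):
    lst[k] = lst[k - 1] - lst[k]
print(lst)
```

k=2: lst[2] = 3-1 = 2 → [3, 3, 2, 7, 3, 1, 6, 3]
k=3: lst[3] = 2-7 = -5 → [3, 3, 2, -5, 3, 1, 6, 3]
k=4: lst[4] = (-5)-3 = -8 → [3, 3, 2, -5, -8, 1, 6, 3]
k=5: lst[5] = (-8)-1 = -9 → [3, 3, 2, -5, -8, -9, 6, 3]
k=6: lst[6] = (-9)-6 = -15 → [3, 3, 2, -5, -8, -9, -15, 3]
k=7: lst[7] = (-15)-3 = -18 → [3, 3, 2, -5, -8, -9, -15, -18]

[3, 3, 2, -5, -8, -9, -15, -18]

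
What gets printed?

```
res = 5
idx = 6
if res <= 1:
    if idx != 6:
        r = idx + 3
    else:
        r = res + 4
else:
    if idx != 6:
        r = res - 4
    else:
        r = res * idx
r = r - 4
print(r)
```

res=5, idx=6
res <= 1 is False; idx != 6 is False
→ r = res * idx = 30
r = 30-4 = 26

26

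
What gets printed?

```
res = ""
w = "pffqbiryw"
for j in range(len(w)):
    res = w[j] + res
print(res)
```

wyribqffp

j=0: prepend 'p' → 'p'
j=1: prepend 'f' → 'fp'
j=2: prepend 'f' → 'ffp'
j=3: prepend 'q' → 'qffp'
j=4: prepend 'b' → 'bqffp'
j=5: prepend 'i' → 'ibqffp'
j=6: prepend 'r' → 'ribqffp'
j=7: prepend 'y' → 'yribqffp'
j=8: prepend 'w' → 'wyribqffp'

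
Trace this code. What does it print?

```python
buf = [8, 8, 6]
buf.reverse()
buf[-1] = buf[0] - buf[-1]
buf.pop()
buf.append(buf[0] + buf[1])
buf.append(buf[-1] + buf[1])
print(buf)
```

[6, 8, 14, 22]

reverse → [6, 8, 8]
buf[-1] = buf[0]-buf[-1] = 6-8 = -2 → [6, 8, -2]
pop() removes -2 → [6, 8]
append buf[0]+buf[1] = 6+8 = 14 → [6, 8, 14]
append buf[-1]+buf[1] = 14+8 = 22 → [6, 8, 14, 22]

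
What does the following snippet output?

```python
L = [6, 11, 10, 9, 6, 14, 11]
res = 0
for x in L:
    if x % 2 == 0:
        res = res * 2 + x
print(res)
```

x=6: even, res = 0*2+6 = 6
x=11: not even
x=10: even, res = 6*2+10 = 22
x=9: not even
x=6: even, res = 22*2+6 = 50
x=14: even, res = 50*2+14 = 114
x=11: not even

114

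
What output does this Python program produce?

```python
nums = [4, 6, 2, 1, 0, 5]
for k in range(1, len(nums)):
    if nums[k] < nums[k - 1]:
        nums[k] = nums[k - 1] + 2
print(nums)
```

k=1: 6>=4, unchanged → [4, 6, 2, 1, 0, 5]
k=2: 2<6, nums[2] = 6+2 = 8 → [4, 6, 8, 1, 0, 5]
k=3: 1<8, nums[3] = 8+2 = 10 → [4, 6, 8, 10, 0, 5]
k=4: 0<10, nums[4] = 10+2 = 12 → [4, 6, 8, 10, 12, 5]
k=5: 5<12, nums[5] = 12+2 = 14 → [4, 6, 8, 10, 12, 14]

[4, 6, 8, 10, 12, 14]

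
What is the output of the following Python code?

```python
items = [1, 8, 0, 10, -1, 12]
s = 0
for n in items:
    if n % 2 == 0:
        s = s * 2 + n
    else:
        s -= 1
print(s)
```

78

n=1: not even, s = 0-1 = -1
n=8: even, s = (-1)*2+8 = 6
n=0: even, s = 6*2+0 = 12
n=10: even, s = 12*2+10 = 34
n=-1: not even, s = 34-1 = 33
n=12: even, s = 33*2+12 = 78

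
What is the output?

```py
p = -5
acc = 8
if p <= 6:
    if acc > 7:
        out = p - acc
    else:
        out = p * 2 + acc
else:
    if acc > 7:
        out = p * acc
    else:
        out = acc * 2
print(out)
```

p=-5, acc=8
p <= 6 is True; acc > 7 is True
→ out = p - acc = -13

-13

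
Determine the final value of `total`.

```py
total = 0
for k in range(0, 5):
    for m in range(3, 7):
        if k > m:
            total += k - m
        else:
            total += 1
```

20

k=0,m=3: not 0>3, total = 0+1 = 1
k=0,m=4: not 0>4, total = 1+1 = 2
k=0,m=5: not 0>5, total = 2+1 = 3
k=0,m=6: not 0>6, total = 3+1 = 4
k=1,m=3: not 1>3, total = 4+1 = 5
k=1,m=4: not 1>4, total = 5+1 = 6
k=1,m=5: not 1>5, total = 6+1 = 7
k=1,m=6: not 1>6, total = 7+1 = 8
k=2,m=3: not 2>3, total = 8+1 = 9
k=2,m=4: not 2>4, total = 9+1 = 10
k=2,m=5: not 2>5, total = 10+1 = 11
k=2,m=6: not 2>6, total = 11+1 = 12
k=3,m=3: not 3>3, total = 12+1 = 13
k=3,m=4: not 3>4, total = 13+1 = 14
k=3,m=5: not 3>5, total = 14+1 = 15
k=3,m=6: not 3>6, total = 15+1 = 16
k=4,m=3: 4>3, total = 16+1 = 17
k=4,m=4: not 4>4, total = 17+1 = 18
k=4,m=5: not 4>5, total = 18+1 = 19
k=4,m=6: not 4>6, total = 19+1 = 20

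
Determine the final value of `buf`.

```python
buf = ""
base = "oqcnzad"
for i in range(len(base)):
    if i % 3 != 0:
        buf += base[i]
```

i=0: skip
i=1: add 'q' → 'q'
i=2: add 'c' → 'qc'
i=3: skip
i=4: add 'z' → 'qcz'
i=5: add 'a' → 'qcza'
i=6: skip

'qcza'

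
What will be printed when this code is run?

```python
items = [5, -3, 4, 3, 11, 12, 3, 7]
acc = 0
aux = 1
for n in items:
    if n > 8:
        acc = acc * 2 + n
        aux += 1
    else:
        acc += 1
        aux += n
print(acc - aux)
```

n=5: not >8, acc = 0+1 = 1; aux=6
n=-3: not >8, acc = 1+1 = 2; aux=3
n=4: not >8, acc = 2+1 = 3; aux=7
n=3: not >8, acc = 3+1 = 4; aux=10
n=11: >8, acc = 4*2+11 = 19; aux=11
n=12: >8, acc = 19*2+12 = 50; aux=12
n=3: not >8, acc = 50+1 = 51; aux=15
n=7: not >8, acc = 51+1 = 52; aux=22
acc-aux = 52-22 = 30

30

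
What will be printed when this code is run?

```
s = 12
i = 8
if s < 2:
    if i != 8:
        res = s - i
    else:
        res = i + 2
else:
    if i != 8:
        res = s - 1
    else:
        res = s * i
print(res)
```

s=12, i=8
s < 2 is False; i != 8 is False
→ res = s * i = 96

96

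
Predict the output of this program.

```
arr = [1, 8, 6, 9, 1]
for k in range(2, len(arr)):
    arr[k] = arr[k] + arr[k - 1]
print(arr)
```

k=2: arr[2] = 6+8 = 14 → [1, 8, 14, 9, 1]
k=3: arr[3] = 9+14 = 23 → [1, 8, 14, 23, 1]
k=4: arr[4] = 1+23 = 24 → [1, 8, 14, 23, 24]

[1, 8, 14, 23, 24]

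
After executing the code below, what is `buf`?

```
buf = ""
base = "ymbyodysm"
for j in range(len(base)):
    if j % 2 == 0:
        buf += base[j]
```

'yboym'

j=0: add 'y' → 'y'
j=1: skip
j=2: add 'b' → 'yb'
j=3: skip
j=4: add 'o' → 'ybo'
j=5: skip
j=6: add 'y' → 'yboy'
j=7: skip
j=8: add 'm' → 'yboym'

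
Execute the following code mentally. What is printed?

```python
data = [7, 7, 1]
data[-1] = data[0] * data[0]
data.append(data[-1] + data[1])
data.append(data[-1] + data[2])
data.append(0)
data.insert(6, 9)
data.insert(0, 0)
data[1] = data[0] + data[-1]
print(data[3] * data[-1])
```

441

data[-1] = data[0]*data[0] = 7*7 = 49 → [7, 7, 49]
append data[-1]+data[1] = 49+7 = 56 → [7, 7, 49, 56]
append data[-1]+data[2] = 56+49 = 105 → [7, 7, 49, 56, 105]
append 0 → [7, 7, 49, 56, 105, 0]
insert 9 at 6 → [7, 7, 49, 56, 105, 0, 9]
insert 0 at 0 → [0, 7, 7, 49, 56, 105, 0, 9]
data[1] = data[0]+data[-1] = 0+9 = 9 → [0, 9, 7, 49, 56, 105, 0, 9]
data[3]*data[-1] = 49*9 = 441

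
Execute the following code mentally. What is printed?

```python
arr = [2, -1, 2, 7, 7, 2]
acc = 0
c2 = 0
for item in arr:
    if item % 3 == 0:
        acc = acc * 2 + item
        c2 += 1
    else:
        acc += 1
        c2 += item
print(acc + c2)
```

25

item=2: not %3==0, acc = 0+1 = 1; c2=2
item=-1: not %3==0, acc = 1+1 = 2; c2=1
item=2: not %3==0, acc = 2+1 = 3; c2=3
item=7: not %3==0, acc = 3+1 = 4; c2=10
item=7: not %3==0, acc = 4+1 = 5; c2=17
item=2: not %3==0, acc = 5+1 = 6; c2=19
acc+c2 = 6+19 = 25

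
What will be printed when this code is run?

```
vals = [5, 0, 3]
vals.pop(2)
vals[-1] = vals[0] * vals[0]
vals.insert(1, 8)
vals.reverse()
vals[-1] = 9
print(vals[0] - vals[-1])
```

pop(2) removes 3 → [5, 0]
vals[-1] = vals[0]*vals[0] = 5*5 = 25 → [5, 25]
insert 8 at 1 → [5, 8, 25]
reverse → [25, 8, 5]
vals[-1] = 9 → [25, 8, 9]
vals[0]-vals[-1] = 25-9 = 16

16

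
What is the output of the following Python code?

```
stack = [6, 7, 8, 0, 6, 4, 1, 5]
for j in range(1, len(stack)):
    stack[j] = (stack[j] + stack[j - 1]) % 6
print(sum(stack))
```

j=1: stack[1] = (7+6)%6 = 1 → [6, 1, 8, 0, 6, 4, 1, 5]
j=2: stack[2] = (8+1)%6 = 3 → [6, 1, 3, 0, 6, 4, 1, 5]
j=3: stack[3] = (0+3)%6 = 3 → [6, 1, 3, 3, 6, 4, 1, 5]
j=4: stack[4] = (6+3)%6 = 3 → [6, 1, 3, 3, 3, 4, 1, 5]
j=5: stack[5] = (4+3)%6 = 1 → [6, 1, 3, 3, 3, 1, 1, 5]
j=6: stack[6] = (1+1)%6 = 2 → [6, 1, 3, 3, 3, 1, 2, 5]
j=7: stack[7] = (5+2)%6 = 1 → [6, 1, 3, 3, 3, 1, 2, 1]
sum = 20

20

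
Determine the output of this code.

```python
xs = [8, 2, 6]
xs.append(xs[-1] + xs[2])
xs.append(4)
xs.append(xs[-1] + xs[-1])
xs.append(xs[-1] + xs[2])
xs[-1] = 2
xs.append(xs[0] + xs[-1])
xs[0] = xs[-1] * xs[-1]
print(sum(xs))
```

append xs[-1]+xs[2] = 6+6 = 12 → [8, 2, 6, 12]
append 4 → [8, 2, 6, 12, 4]
append xs[-1]+xs[-1] = 4+4 = 8 → [8, 2, 6, 12, 4, 8]
append xs[-1]+xs[2] = 8+6 = 14 → [8, 2, 6, 12, 4, 8, 14]
xs[-1] = 2 → [8, 2, 6, 12, 4, 8, 2]
append xs[0]+xs[-1] = 8+2 = 10 → [8, 2, 6, 12, 4, 8, 2, 10]
xs[0] = xs[-1]*xs[-1] = 10*10 = 100 → [100, 2, 6, 12, 4, 8, 2, 10]
sum = 144

144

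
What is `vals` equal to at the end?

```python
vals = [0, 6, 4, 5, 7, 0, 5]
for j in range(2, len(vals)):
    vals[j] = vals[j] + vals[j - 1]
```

[0, 6, 10, 15, 22, 22, 27]

j=2: vals[2] = 4+6 = 10 → [0, 6, 10, 5, 7, 0, 5]
j=3: vals[3] = 5+10 = 15 → [0, 6, 10, 15, 7, 0, 5]
j=4: vals[4] = 7+15 = 22 → [0, 6, 10, 15, 22, 0, 5]
j=5: vals[5] = 0+22 = 22 → [0, 6, 10, 15, 22, 22, 5]
j=6: vals[6] = 5+22 = 27 → [0, 6, 10, 15, 22, 22, 27]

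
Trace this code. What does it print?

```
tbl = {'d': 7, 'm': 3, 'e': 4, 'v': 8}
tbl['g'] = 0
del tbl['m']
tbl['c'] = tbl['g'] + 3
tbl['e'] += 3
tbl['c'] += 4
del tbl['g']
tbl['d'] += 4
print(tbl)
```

{'d': 11, 'e': 7, 'v': 8, 'c': 7}

tbl['g'] = 0 → {'d': 7, 'm': 3, 'e': 4, 'v': 8, 'g': 0}
del 'm' → {'d': 7, 'e': 4, 'v': 8, 'g': 0}
tbl['c'] = tbl['g']+3 = 3 → {'d': 7, 'e': 4, 'v': 8, 'g': 0, 'c': 3}
tbl['e'] = 4+3 = 7 → {'d': 7, 'e': 7, 'v': 8, 'g': 0, 'c': 3}
tbl['c'] = 3+4 = 7 → {'d': 7, 'e': 7, 'v': 8, 'g': 0, 'c': 7}
del 'g' → {'d': 7, 'e': 7, 'v': 8, 'c': 7}
tbl['d'] = 7+4 = 11 → {'d': 11, 'e': 7, 'v': 8, 'c': 7}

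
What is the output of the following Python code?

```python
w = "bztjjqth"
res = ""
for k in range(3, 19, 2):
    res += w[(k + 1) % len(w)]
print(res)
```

k=3: add w[4]='j' → 'j'
k=5: add w[6]='t' → 'jt'
k=7: add w[0]='b' → 'jtb'
k=9: add w[2]='t' → 'jtbt'
k=11: add w[4]='j' → 'jtbtj'
k=13: add w[6]='t' → 'jtbtjt'
k=15: add w[0]='b' → 'jtbtjtb'
k=17: add w[2]='t' → 'jtbtjtbt'

jtbtjtbt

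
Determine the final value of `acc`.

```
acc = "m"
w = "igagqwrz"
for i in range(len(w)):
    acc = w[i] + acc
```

i=0: prepend 'i' → 'im'
i=1: prepend 'g' → 'gim'
i=2: prepend 'a' → 'agim'
i=3: prepend 'g' → 'gagim'
i=4: prepend 'q' → 'qgagim'
i=5: prepend 'w' → 'wqgagim'
i=6: prepend 'r' → 'rwqgagim'
i=7: prepend 'z' → 'zrwqgagim'

'zrwqgagim'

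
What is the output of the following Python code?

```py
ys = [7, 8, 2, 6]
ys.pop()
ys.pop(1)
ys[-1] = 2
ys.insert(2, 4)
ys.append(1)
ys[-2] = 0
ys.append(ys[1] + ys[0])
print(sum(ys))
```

19

pop() removes 6 → [7, 8, 2]
pop(1) removes 8 → [7, 2]
ys[-1] = 2 → [7, 2]
insert 4 at 2 → [7, 2, 4]
append 1 → [7, 2, 4, 1]
ys[-2] = 0 → [7, 2, 0, 1]
append ys[1]+ys[0] = 2+7 = 9 → [7, 2, 0, 1, 9]
sum = 19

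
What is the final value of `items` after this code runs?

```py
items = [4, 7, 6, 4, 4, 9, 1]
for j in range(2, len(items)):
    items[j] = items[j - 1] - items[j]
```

j=2: items[2] = 7-6 = 1 → [4, 7, 1, 4, 4, 9, 1]
j=3: items[3] = 1-4 = -3 → [4, 7, 1, -3, 4, 9, 1]
j=4: items[4] = (-3)-4 = -7 → [4, 7, 1, -3, -7, 9, 1]
j=5: items[5] = (-7)-9 = -16 → [4, 7, 1, -3, -7, -16, 1]
j=6: items[6] = (-16)-1 = -17 → [4, 7, 1, -3, -7, -16, -17]

[4, 7, 1, -3, -7, -16, -17]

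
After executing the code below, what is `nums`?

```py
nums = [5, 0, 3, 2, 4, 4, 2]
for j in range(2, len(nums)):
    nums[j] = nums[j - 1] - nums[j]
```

[5, 0, -3, -5, -9, -13, -15]

j=2: nums[2] = 0-3 = -3 → [5, 0, -3, 2, 4, 4, 2]
j=3: nums[3] = (-3)-2 = -5 → [5, 0, -3, -5, 4, 4, 2]
j=4: nums[4] = (-5)-4 = -9 → [5, 0, -3, -5, -9, 4, 2]
j=5: nums[5] = (-9)-4 = -13 → [5, 0, -3, -5, -9, -13, 2]
j=6: nums[6] = (-13)-2 = -15 → [5, 0, -3, -5, -9, -13, -15]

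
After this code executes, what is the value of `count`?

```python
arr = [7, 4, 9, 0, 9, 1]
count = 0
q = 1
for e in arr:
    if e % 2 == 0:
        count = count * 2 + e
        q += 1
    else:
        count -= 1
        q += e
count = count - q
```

e=7: not even, count = 0-1 = -1; q=8
e=4: even, count = (-1)*2+4 = 2; q=9
e=9: not even, count = 2-1 = 1; q=18
e=0: even, count = 1*2+0 = 2; q=19
e=9: not even, count = 2-1 = 1; q=28
e=1: not even, count = 1-1 = 0; q=29
count-q = 0-29 = -29

-29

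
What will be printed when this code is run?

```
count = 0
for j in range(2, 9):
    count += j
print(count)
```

j=2: count = 0+2 = 2
j=3: count = 2+3 = 5
j=4: count = 5+4 = 9
j=5: count = 9+5 = 14
j=6: count = 14+6 = 20
j=7: count = 20+7 = 27
j=8: count = 27+8 = 35

35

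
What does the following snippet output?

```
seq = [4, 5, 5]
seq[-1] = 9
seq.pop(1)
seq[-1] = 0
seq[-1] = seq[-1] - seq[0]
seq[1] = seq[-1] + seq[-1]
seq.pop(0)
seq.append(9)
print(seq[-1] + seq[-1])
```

18

seq[-1] = 9 → [4, 5, 9]
pop(1) removes 5 → [4, 9]
seq[-1] = 0 → [4, 0]
seq[-1] = seq[-1]-seq[0] = 0-4 = -4 → [4, -4]
seq[1] = seq[-1]+seq[-1] = (-4)+(-4) = -8 → [4, -8]
pop(0) removes 4 → [-8]
append 9 → [-8, 9]
seq[-1]+seq[-1] = 9+9 = 18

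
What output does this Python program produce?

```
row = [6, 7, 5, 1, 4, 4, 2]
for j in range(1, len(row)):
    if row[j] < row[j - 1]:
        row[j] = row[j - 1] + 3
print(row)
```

[6, 7, 10, 13, 16, 19, 22]

j=1: 7>=6, unchanged → [6, 7, 5, 1, 4, 4, 2]
j=2: 5<7, row[2] = 7+3 = 10 → [6, 7, 10, 1, 4, 4, 2]
j=3: 1<10, row[3] = 10+3 = 13 → [6, 7, 10, 13, 4, 4, 2]
j=4: 4<13, row[4] = 13+3 = 16 → [6, 7, 10, 13, 16, 4, 2]
j=5: 4<16, row[5] = 16+3 = 19 → [6, 7, 10, 13, 16, 19, 2]
j=6: 2<19, row[6] = 19+3 = 22 → [6, 7, 10, 13, 16, 19, 22]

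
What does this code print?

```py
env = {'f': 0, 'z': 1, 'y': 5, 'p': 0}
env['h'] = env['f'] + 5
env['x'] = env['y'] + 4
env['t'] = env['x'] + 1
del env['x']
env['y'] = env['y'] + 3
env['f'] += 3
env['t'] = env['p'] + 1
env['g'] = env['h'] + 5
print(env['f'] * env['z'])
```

3

env['h'] = env['f']+5 = 5 → {'f': 0, 'z': 1, 'y': 5, 'p': 0, 'h': 5}
env['x'] = env['y']+4 = 9 → {'f': 0, 'z': 1, 'y': 5, 'p': 0, 'h': 5, 'x': 9}
env['t'] = env['x']+1 = 10 → {'f': 0, 'z': 1, 'y': 5, 'p': 0, 'h': 5, 'x': 9, 't': 10}
del 'x' → {'f': 0, 'z': 1, 'y': 5, 'p': 0, 'h': 5, 't': 10}
env['y'] = env['y']+3 = 8 → {'f': 0, 'z': 1, 'y': 8, 'p': 0, 'h': 5, 't': 10}
env['f'] = 0+3 = 3 → {'f': 3, 'z': 1, 'y': 8, 'p': 0, 'h': 5, 't': 10}
env['t'] = env['p']+1 = 1 → {'f': 3, 'z': 1, 'y': 8, 'p': 0, 'h': 5, 't': 1}
env['g'] = env['h']+5 = 10 → {'f': 3, 'z': 1, 'y': 8, 'p': 0, 'h': 5, 't': 1, 'g': 10}
env['f']*env['z'] = 3*1 = 3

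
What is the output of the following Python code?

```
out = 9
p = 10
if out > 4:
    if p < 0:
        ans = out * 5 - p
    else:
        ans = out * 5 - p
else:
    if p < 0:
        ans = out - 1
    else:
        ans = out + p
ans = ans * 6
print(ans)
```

out=9, p=10
out > 4 is True; p < 0 is False
→ ans = out * 5 - p = 35
ans = 35*6 = 210

210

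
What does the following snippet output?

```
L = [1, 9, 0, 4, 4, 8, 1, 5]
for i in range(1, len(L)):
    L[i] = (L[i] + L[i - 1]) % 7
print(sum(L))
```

i=1: L[1] = (9+1)%7 = 3 → [1, 3, 0, 4, 4, 8, 1, 5]
i=2: L[2] = (0+3)%7 = 3 → [1, 3, 3, 4, 4, 8, 1, 5]
i=3: L[3] = (4+3)%7 = 0 → [1, 3, 3, 0, 4, 8, 1, 5]
i=4: L[4] = (4+0)%7 = 4 → [1, 3, 3, 0, 4, 8, 1, 5]
i=5: L[5] = (8+4)%7 = 5 → [1, 3, 3, 0, 4, 5, 1, 5]
i=6: L[6] = (1+5)%7 = 6 → [1, 3, 3, 0, 4, 5, 6, 5]
i=7: L[7] = (5+6)%7 = 4 → [1, 3, 3, 0, 4, 5, 6, 4]
sum = 26

26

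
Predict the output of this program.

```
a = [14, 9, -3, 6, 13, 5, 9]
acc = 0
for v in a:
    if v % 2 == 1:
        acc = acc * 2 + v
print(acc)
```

191

v=14: not odd
v=9: odd, acc = 0*2+9 = 9
v=-3: odd, acc = 9*2+(-3) = 15
v=6: not odd
v=13: odd, acc = 15*2+13 = 43
v=5: odd, acc = 43*2+5 = 91
v=9: odd, acc = 91*2+9 = 191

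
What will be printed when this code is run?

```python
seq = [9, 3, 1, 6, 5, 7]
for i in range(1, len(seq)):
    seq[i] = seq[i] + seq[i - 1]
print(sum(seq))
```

i=1: seq[1] = 3+9 = 12 → [9, 12, 1, 6, 5, 7]
i=2: seq[2] = 1+12 = 13 → [9, 12, 13, 6, 5, 7]
i=3: seq[3] = 6+13 = 19 → [9, 12, 13, 19, 5, 7]
i=4: seq[4] = 5+19 = 24 → [9, 12, 13, 19, 24, 7]
i=5: seq[5] = 7+24 = 31 → [9, 12, 13, 19, 24, 31]
sum = 108

108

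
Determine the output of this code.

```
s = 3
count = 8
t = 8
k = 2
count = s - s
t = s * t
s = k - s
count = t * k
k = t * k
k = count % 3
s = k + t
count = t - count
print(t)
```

24

count = 3-3 = 0
t = 3*8 = 24
s = 2-3 = -1
count = 24*2 = 48
k = 24*2 = 48
k = 48%3 = 0
s = 0+24 = 24
count = 24-48 = -24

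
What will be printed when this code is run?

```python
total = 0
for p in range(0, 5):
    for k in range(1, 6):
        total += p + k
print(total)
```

125

p=0,k=1: total = 0+1 = 1
p=0,k=2: total = 1+2 = 3
p=0,k=3: total = 3+3 = 6
p=0,k=4: total = 6+4 = 10
p=0,k=5: total = 10+5 = 15
p=1,k=1: total = 15+2 = 17
p=1,k=2: total = 17+3 = 20
p=1,k=3: total = 20+4 = 24
p=1,k=4: total = 24+5 = 29
p=1,k=5: total = 29+6 = 35
p=2,k=1: total = 35+3 = 38
p=2,k=2: total = 38+4 = 42
p=2,k=3: total = 42+5 = 47
p=2,k=4: total = 47+6 = 53
p=2,k=5: total = 53+7 = 60
p=3,k=1: total = 60+4 = 64
p=3,k=2: total = 64+5 = 69
p=3,k=3: total = 69+6 = 75
p=3,k=4: total = 75+7 = 82
p=3,k=5: total = 82+8 = 90
p=4,k=1: total = 90+5 = 95
p=4,k=2: total = 95+6 = 101
p=4,k=3: total = 101+7 = 108
p=4,k=4: total = 108+8 = 116
p=4,k=5: total = 116+9 = 125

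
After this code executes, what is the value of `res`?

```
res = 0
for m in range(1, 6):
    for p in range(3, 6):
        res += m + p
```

105

m=1,p=3: res = 0+4 = 4
m=1,p=4: res = 4+5 = 9
m=1,p=5: res = 9+6 = 15
m=2,p=3: res = 15+5 = 20
m=2,p=4: res = 20+6 = 26
m=2,p=5: res = 26+7 = 33
m=3,p=3: res = 33+6 = 39
m=3,p=4: res = 39+7 = 46
m=3,p=5: res = 46+8 = 54
m=4,p=3: res = 54+7 = 61
m=4,p=4: res = 61+8 = 69
m=4,p=5: res = 69+9 = 78
m=5,p=3: res = 78+8 = 86
m=5,p=4: res = 86+9 = 95
m=5,p=5: res = 95+10 = 105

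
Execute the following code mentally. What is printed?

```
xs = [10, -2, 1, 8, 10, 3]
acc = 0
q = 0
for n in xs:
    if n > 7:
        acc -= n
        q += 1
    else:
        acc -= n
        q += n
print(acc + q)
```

-25

n=10: >7, acc = 0-10 = -10; q=1
n=-2: not >7, acc = (-10)-(-2) = -8; q=-1
n=1: not >7, acc = (-8)-1 = -9; q=0
n=8: >7, acc = (-9)-8 = -17; q=1
n=10: >7, acc = (-17)-10 = -27; q=2
n=3: not >7, acc = (-27)-3 = -30; q=5
acc+q = (-30)+5 = -25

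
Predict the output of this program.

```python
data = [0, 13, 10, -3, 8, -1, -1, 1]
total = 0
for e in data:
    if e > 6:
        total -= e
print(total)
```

-31

e=0: not >6
e=13: >6, total = 0-13 = -13
e=10: >6, total = (-13)-10 = -23
e=-3: not >6
e=8: >6, total = (-23)-8 = -31
e=-1: not >6
e=-1: not >6
e=1: not >6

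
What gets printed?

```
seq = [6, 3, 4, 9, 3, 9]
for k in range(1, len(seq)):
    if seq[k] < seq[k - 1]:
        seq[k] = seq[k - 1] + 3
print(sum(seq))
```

k=1: 3<6, seq[1] = 6+3 = 9 → [6, 9, 4, 9, 3, 9]
k=2: 4<9, seq[2] = 9+3 = 12 → [6, 9, 12, 9, 3, 9]
k=3: 9<12, seq[3] = 12+3 = 15 → [6, 9, 12, 15, 3, 9]
k=4: 3<15, seq[4] = 15+3 = 18 → [6, 9, 12, 15, 18, 9]
k=5: 9<18, seq[5] = 18+3 = 21 → [6, 9, 12, 15, 18, 21]
sum = 81

81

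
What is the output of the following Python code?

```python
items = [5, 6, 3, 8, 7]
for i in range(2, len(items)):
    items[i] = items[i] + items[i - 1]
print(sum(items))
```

i=2: items[2] = 3+6 = 9 → [5, 6, 9, 8, 7]
i=3: items[3] = 8+9 = 17 → [5, 6, 9, 17, 7]
i=4: items[4] = 7+17 = 24 → [5, 6, 9, 17, 24]
sum = 61

61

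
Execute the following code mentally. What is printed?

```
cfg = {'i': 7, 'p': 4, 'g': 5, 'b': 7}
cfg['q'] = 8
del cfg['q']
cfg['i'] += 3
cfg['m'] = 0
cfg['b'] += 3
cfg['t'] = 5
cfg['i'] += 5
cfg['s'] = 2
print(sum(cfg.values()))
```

41

cfg['q'] = 8 → {'i': 7, 'p': 4, 'g': 5, 'b': 7, 'q': 8}
del 'q' → {'i': 7, 'p': 4, 'g': 5, 'b': 7}
cfg['i'] = 7+3 = 10 → {'i': 10, 'p': 4, 'g': 5, 'b': 7}
cfg['m'] = 0 → {'i': 10, 'p': 4, 'g': 5, 'b': 7, 'm': 0}
cfg['b'] = 7+3 = 10 → {'i': 10, 'p': 4, 'g': 5, 'b': 10, 'm': 0}
cfg['t'] = 5 → {'i': 10, 'p': 4, 'g': 5, 'b': 10, 'm': 0, 't': 5}
cfg['i'] = 10+5 = 15 → {'i': 15, 'p': 4, 'g': 5, 'b': 10, 'm': 0, 't': 5}
cfg['s'] = 2 → {'i': 15, 'p': 4, 'g': 5, 'b': 10, 'm': 0, 't': 5, 's': 2}
sum of values = 41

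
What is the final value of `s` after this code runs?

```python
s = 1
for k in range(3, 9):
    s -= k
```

k=3: s = 1-3 = -2
k=4: s = (-2)-4 = -6
k=5: s = (-6)-5 = -11
k=6: s = (-11)-6 = -17
k=7: s = (-17)-7 = -24
k=8: s = (-24)-8 = -32

-32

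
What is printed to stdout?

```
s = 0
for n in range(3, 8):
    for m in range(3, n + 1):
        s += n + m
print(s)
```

n=3,m=3: s = 0+6 = 6
n=4,m=3: s = 6+7 = 13
n=4,m=4: s = 13+8 = 21
n=5,m=3: s = 21+8 = 29
n=5,m=4: s = 29+9 = 38
n=5,m=5: s = 38+10 = 48
n=6,m=3: s = 48+9 = 57
n=6,m=4: s = 57+10 = 67
n=6,m=5: s = 67+11 = 78
n=6,m=6: s = 78+12 = 90
n=7,m=3: s = 90+10 = 100
n=7,m=4: s = 100+11 = 111
n=7,m=5: s = 111+12 = 123
n=7,m=6: s = 123+13 = 136
n=7,m=7: s = 136+14 = 150

150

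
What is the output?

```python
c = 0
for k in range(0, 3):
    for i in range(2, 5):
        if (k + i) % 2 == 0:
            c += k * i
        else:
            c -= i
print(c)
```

3

k=0,i=2: even sum, c = 0+0 = 0
k=0,i=3: odd sum, c = 0-3 = -3
k=0,i=4: even sum, c = (-3)+0 = -3
k=1,i=2: odd sum, c = (-3)-2 = -5
k=1,i=3: even sum, c = (-5)+3 = -2
k=1,i=4: odd sum, c = (-2)-4 = -6
k=2,i=2: even sum, c = (-6)+4 = -2
k=2,i=3: odd sum, c = (-2)-3 = -5
k=2,i=4: even sum, c = (-5)+8 = 3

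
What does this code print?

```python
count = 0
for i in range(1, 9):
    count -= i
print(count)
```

-36

i=1: count = 0-1 = -1
i=2: count = (-1)-2 = -3
i=3: count = (-3)-3 = -6
i=4: count = (-6)-4 = -10
i=5: count = (-10)-5 = -15
i=6: count = (-15)-6 = -21
i=7: count = (-21)-7 = -28
i=8: count = (-28)-8 = -36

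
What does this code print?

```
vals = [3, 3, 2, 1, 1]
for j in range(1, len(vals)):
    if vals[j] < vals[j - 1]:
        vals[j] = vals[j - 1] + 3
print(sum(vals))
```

33

j=1: 3>=3, unchanged → [3, 3, 2, 1, 1]
j=2: 2<3, vals[2] = 3+3 = 6 → [3, 3, 6, 1, 1]
j=3: 1<6, vals[3] = 6+3 = 9 → [3, 3, 6, 9, 1]
j=4: 1<9, vals[4] = 9+3 = 12 → [3, 3, 6, 9, 12]
sum = 33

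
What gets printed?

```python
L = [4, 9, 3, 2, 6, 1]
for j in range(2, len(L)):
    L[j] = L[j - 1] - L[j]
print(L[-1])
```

-3

j=2: L[2] = 9-3 = 6 → [4, 9, 6, 2, 6, 1]
j=3: L[3] = 6-2 = 4 → [4, 9, 6, 4, 6, 1]
j=4: L[4] = 4-6 = -2 → [4, 9, 6, 4, -2, 1]
j=5: L[5] = (-2)-1 = -3 → [4, 9, 6, 4, -2, -3]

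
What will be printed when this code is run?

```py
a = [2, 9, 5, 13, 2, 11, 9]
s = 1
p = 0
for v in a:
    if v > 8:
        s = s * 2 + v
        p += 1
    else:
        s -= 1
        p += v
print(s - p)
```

v=2: not >8, s = 1-1 = 0; p=2
v=9: >8, s = 0*2+9 = 9; p=3
v=5: not >8, s = 9-1 = 8; p=8
v=13: >8, s = 8*2+13 = 29; p=9
v=2: not >8, s = 29-1 = 28; p=11
v=11: >8, s = 28*2+11 = 67; p=12
v=9: >8, s = 67*2+9 = 143; p=13
s-p = 143-13 = 130

130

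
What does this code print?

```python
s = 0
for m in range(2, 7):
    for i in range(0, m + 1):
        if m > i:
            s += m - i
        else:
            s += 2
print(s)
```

m=2,i=0: 2>0, s = 0+2 = 2
m=2,i=1: 2>1, s = 2+1 = 3
m=2,i=2: not 2>2, s = 3+2 = 5
m=3,i=0: 3>0, s = 5+3 = 8
m=3,i=1: 3>1, s = 8+2 = 10
m=3,i=2: 3>2, s = 10+1 = 11
m=3,i=3: not 3>3, s = 11+2 = 13
m=4,i=0: 4>0, s = 13+4 = 17
m=4,i=1: 4>1, s = 17+3 = 20
m=4,i=2: 4>2, s = 20+2 = 22
m=4,i=3: 4>3, s = 22+1 = 23
m=4,i=4: not 4>4, s = 23+2 = 25
m=5,i=0: 5>0, s = 25+5 = 30
m=5,i=1: 5>1, s = 30+4 = 34
m=5,i=2: 5>2, s = 34+3 = 37
m=5,i=3: 5>3, s = 37+2 = 39
m=5,i=4: 5>4, s = 39+1 = 40
m=5,i=5: not 5>5, s = 40+2 = 42
m=6,i=0: 6>0, s = 42+6 = 48
m=6,i=1: 6>1, s = 48+5 = 53
m=6,i=2: 6>2, s = 53+4 = 57
m=6,i=3: 6>3, s = 57+3 = 60
m=6,i=4: 6>4, s = 60+2 = 62
m=6,i=5: 6>5, s = 62+1 = 63
m=6,i=6: not 6>6, s = 63+2 = 65

65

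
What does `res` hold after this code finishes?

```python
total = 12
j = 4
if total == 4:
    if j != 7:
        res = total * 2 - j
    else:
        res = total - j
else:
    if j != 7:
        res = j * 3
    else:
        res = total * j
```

total=12, j=4
total == 4 is False; j != 7 is True
→ res = j * 3 = 12

12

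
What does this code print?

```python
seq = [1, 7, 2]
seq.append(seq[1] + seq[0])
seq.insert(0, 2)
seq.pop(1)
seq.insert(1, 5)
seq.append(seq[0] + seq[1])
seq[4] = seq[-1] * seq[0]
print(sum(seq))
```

append seq[1]+seq[0] = 7+1 = 8 → [1, 7, 2, 8]
insert 2 at 0 → [2, 1, 7, 2, 8]
pop(1) removes 1 → [2, 7, 2, 8]
insert 5 at 1 → [2, 5, 7, 2, 8]
append seq[0]+seq[1] = 2+5 = 7 → [2, 5, 7, 2, 8, 7]
seq[4] = seq[-1]*seq[0] = 7*2 = 14 → [2, 5, 7, 2, 14, 7]
sum = 37

37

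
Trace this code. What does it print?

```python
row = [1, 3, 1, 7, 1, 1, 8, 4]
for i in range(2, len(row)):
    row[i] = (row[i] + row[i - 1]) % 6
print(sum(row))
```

i=2: row[2] = (1+3)%6 = 4 → [1, 3, 4, 7, 1, 1, 8, 4]
i=3: row[3] = (7+4)%6 = 5 → [1, 3, 4, 5, 1, 1, 8, 4]
i=4: row[4] = (1+5)%6 = 0 → [1, 3, 4, 5, 0, 1, 8, 4]
i=5: row[5] = (1+0)%6 = 1 → [1, 3, 4, 5, 0, 1, 8, 4]
i=6: row[6] = (8+1)%6 = 3 → [1, 3, 4, 5, 0, 1, 3, 4]
i=7: row[7] = (4+3)%6 = 1 → [1, 3, 4, 5, 0, 1, 3, 1]
sum = 18

18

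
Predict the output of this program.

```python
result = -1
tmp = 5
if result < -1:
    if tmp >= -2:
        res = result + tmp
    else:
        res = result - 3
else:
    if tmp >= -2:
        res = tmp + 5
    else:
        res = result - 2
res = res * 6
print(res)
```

result=-1, tmp=5
result < -1 is False; tmp >= -2 is True
→ res = tmp + 5 = 10
res = 10*6 = 60

60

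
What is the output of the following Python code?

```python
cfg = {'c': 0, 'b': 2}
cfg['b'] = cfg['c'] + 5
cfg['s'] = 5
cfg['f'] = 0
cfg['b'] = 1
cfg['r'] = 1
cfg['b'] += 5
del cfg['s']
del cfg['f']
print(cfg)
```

cfg['b'] = cfg['c']+5 = 5 → {'c': 0, 'b': 5}
cfg['s'] = 5 → {'c': 0, 'b': 5, 's': 5}
cfg['f'] = 0 → {'c': 0, 'b': 5, 's': 5, 'f': 0}
cfg['b'] = 1 → {'c': 0, 'b': 1, 's': 5, 'f': 0}
cfg['r'] = 1 → {'c': 0, 'b': 1, 's': 5, 'f': 0, 'r': 1}
cfg['b'] = 1+5 = 6 → {'c': 0, 'b': 6, 's': 5, 'f': 0, 'r': 1}
del 's' → {'c': 0, 'b': 6, 'f': 0, 'r': 1}
del 'f' → {'c': 0, 'b': 6, 'r': 1}

{'c': 0, 'b': 6, 'r': 1}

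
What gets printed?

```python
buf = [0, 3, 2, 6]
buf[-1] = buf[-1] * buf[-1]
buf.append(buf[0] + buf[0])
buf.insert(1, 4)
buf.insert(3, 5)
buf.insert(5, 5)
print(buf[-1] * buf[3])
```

0

buf[-1] = buf[-1]*buf[-1] = 6*6 = 36 → [0, 3, 2, 36]
append buf[0]+buf[0] = 0+0 = 0 → [0, 3, 2, 36, 0]
insert 4 at 1 → [0, 4, 3, 2, 36, 0]
insert 5 at 3 → [0, 4, 3, 5, 2, 36, 0]
insert 5 at 5 → [0, 4, 3, 5, 2, 5, 36, 0]
buf[-1]*buf[3] = 0*5 = 0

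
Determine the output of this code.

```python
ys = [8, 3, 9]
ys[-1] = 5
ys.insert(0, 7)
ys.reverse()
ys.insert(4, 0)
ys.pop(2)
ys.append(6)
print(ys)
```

[5, 3, 7, 0, 6]

ys[-1] = 5 → [8, 3, 5]
insert 7 at 0 → [7, 8, 3, 5]
reverse → [5, 3, 8, 7]
insert 0 at 4 → [5, 3, 8, 7, 0]
pop(2) removes 8 → [5, 3, 7, 0]
append 6 → [5, 3, 7, 0, 6]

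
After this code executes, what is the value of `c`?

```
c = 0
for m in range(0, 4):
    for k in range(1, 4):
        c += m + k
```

42

m=0,k=1: c = 0+1 = 1
m=0,k=2: c = 1+2 = 3
m=0,k=3: c = 3+3 = 6
m=1,k=1: c = 6+2 = 8
m=1,k=2: c = 8+3 = 11
m=1,k=3: c = 11+4 = 15
m=2,k=1: c = 15+3 = 18
m=2,k=2: c = 18+4 = 22
m=2,k=3: c = 22+5 = 27
m=3,k=1: c = 27+4 = 31
m=3,k=2: c = 31+5 = 36
m=3,k=3: c = 36+6 = 42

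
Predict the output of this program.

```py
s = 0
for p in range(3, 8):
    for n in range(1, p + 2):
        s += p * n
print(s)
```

p=3,n=1: s = 0+3 = 3
p=3,n=2: s = 3+6 = 9
p=3,n=3: s = 9+9 = 18
p=3,n=4: s = 18+12 = 30
p=4,n=1: s = 30+4 = 34
p=4,n=2: s = 34+8 = 42
p=4,n=3: s = 42+12 = 54
p=4,n=4: s = 54+16 = 70
p=4,n=5: s = 70+20 = 90
p=5,n=1: s = 90+5 = 95
p=5,n=2: s = 95+10 = 105
p=5,n=3: s = 105+15 = 120
p=5,n=4: s = 120+20 = 140
p=5,n=5: s = 140+25 = 165
p=5,n=6: s = 165+30 = 195
p=6,n=1: s = 195+6 = 201
p=6,n=2: s = 201+12 = 213
p=6,n=3: s = 213+18 = 231
p=6,n=4: s = 231+24 = 255
p=6,n=5: s = 255+30 = 285
p=6,n=6: s = 285+36 = 321
p=6,n=7: s = 321+42 = 363
p=7,n=1: s = 363+7 = 370
p=7,n=2: s = 370+14 = 384
p=7,n=3: s = 384+21 = 405
p=7,n=4: s = 405+28 = 433
p=7,n=5: s = 433+35 = 468
p=7,n=6: s = 468+42 = 510
p=7,n=7: s = 510+49 = 559
p=7,n=8: s = 559+56 = 615

615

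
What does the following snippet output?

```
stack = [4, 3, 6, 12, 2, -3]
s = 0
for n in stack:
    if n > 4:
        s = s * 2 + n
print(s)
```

n=4: not >4
n=3: not >4
n=6: >4, s = 0*2+6 = 6
n=12: >4, s = 6*2+12 = 24
n=2: not >4
n=-3: not >4

24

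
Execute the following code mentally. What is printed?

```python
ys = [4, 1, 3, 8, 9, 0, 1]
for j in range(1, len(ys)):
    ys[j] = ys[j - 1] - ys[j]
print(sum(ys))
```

-53

j=1: ys[1] = 4-1 = 3 → [4, 3, 3, 8, 9, 0, 1]
j=2: ys[2] = 3-3 = 0 → [4, 3, 0, 8, 9, 0, 1]
j=3: ys[3] = 0-8 = -8 → [4, 3, 0, -8, 9, 0, 1]
j=4: ys[4] = (-8)-9 = -17 → [4, 3, 0, -8, -17, 0, 1]
j=5: ys[5] = (-17)-0 = -17 → [4, 3, 0, -8, -17, -17, 1]
j=6: ys[6] = (-17)-1 = -18 → [4, 3, 0, -8, -17, -17, -18]
sum = -53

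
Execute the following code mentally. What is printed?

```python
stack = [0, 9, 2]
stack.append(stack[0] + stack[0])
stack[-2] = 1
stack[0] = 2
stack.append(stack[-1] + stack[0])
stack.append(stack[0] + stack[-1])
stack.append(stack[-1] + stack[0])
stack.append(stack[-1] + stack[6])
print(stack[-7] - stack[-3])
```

5

append stack[0]+stack[0] = 0+0 = 0 → [0, 9, 2, 0]
stack[-2] = 1 → [0, 9, 1, 0]
stack[0] = 2 → [2, 9, 1, 0]
append stack[-1]+stack[0] = 0+2 = 2 → [2, 9, 1, 0, 2]
append stack[0]+stack[-1] = 2+2 = 4 → [2, 9, 1, 0, 2, 4]
append stack[-1]+stack[0] = 4+2 = 6 → [2, 9, 1, 0, 2, 4, 6]
append stack[-1]+stack[6] = 6+6 = 12 → [2, 9, 1, 0, 2, 4, 6, 12]
stack[-7]-stack[-3] = 9-4 = 5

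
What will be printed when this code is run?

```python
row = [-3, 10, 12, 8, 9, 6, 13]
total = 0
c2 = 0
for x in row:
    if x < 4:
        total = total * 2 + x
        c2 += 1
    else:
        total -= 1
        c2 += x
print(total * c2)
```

-531

x=-3: <4, total = 0*2+(-3) = -3; c2=1
x=10: not <4, total = (-3)-1 = -4; c2=11
x=12: not <4, total = (-4)-1 = -5; c2=23
x=8: not <4, total = (-5)-1 = -6; c2=31
x=9: not <4, total = (-6)-1 = -7; c2=40
x=6: not <4, total = (-7)-1 = -8; c2=46
x=13: not <4, total = (-8)-1 = -9; c2=59
total*c2 = (-9)*59 = -531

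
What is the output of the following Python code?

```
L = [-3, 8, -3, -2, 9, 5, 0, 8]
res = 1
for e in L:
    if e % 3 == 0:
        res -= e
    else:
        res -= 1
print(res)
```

-6

e=-3: %3==0, res = 1-(-3) = 4
e=8: not %3==0, res = 4-1 = 3
e=-3: %3==0, res = 3-(-3) = 6
e=-2: not %3==0, res = 6-1 = 5
e=9: %3==0, res = 5-9 = -4
e=5: not %3==0, res = (-4)-1 = -5
e=0: %3==0, res = (-5)-0 = -5
e=8: not %3==0, res = (-5)-1 = -6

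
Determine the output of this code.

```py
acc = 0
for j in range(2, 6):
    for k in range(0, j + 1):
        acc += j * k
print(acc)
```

139

j=2,k=0: acc = 0+0 = 0
j=2,k=1: acc = 0+2 = 2
j=2,k=2: acc = 2+4 = 6
j=3,k=0: acc = 6+0 = 6
j=3,k=1: acc = 6+3 = 9
j=3,k=2: acc = 9+6 = 15
j=3,k=3: acc = 15+9 = 24
j=4,k=0: acc = 24+0 = 24
j=4,k=1: acc = 24+4 = 28
j=4,k=2: acc = 28+8 = 36
j=4,k=3: acc = 36+12 = 48
j=4,k=4: acc = 48+16 = 64
j=5,k=0: acc = 64+0 = 64
j=5,k=1: acc = 64+5 = 69
j=5,k=2: acc = 69+10 = 79
j=5,k=3: acc = 79+15 = 94
j=5,k=4: acc = 94+20 = 114
j=5,k=5: acc = 114+25 = 139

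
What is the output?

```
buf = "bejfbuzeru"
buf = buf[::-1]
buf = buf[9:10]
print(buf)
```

b

reverse → 'urezubfjeb'
slice [9:10] → 'b'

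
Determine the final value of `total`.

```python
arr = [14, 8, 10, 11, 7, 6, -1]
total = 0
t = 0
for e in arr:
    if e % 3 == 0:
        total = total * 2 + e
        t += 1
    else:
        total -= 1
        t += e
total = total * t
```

-250

e=14: not %3==0, total = 0-1 = -1; t=14
e=8: not %3==0, total = (-1)-1 = -2; t=22
e=10: not %3==0, total = (-2)-1 = -3; t=32
e=11: not %3==0, total = (-3)-1 = -4; t=43
e=7: not %3==0, total = (-4)-1 = -5; t=50
e=6: %3==0, total = (-5)*2+6 = -4; t=51
e=-1: not %3==0, total = (-4)-1 = -5; t=50
total*t = (-5)*50 = -250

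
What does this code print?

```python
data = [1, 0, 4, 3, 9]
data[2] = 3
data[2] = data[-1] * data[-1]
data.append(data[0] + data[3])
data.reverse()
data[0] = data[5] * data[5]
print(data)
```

[1, 9, 3, 81, 0, 1]

data[2] = 3 → [1, 0, 3, 3, 9]
data[2] = data[-1]*data[-1] = 9*9 = 81 → [1, 0, 81, 3, 9]
append data[0]+data[3] = 1+3 = 4 → [1, 0, 81, 3, 9, 4]
reverse → [4, 9, 3, 81, 0, 1]
data[0] = data[5]*data[5] = 1*1 = 1 → [1, 9, 3, 81, 0, 1]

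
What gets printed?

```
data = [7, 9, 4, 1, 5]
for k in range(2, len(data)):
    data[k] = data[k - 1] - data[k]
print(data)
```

k=2: data[2] = 9-4 = 5 → [7, 9, 5, 1, 5]
k=3: data[3] = 5-1 = 4 → [7, 9, 5, 4, 5]
k=4: data[4] = 4-5 = -1 → [7, 9, 5, 4, -1]

[7, 9, 5, 4, -1]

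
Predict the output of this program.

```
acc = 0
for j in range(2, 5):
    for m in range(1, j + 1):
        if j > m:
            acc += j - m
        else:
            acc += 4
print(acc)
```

j=2,m=1: 2>1, acc = 0+1 = 1
j=2,m=2: not 2>2, acc = 1+4 = 5
j=3,m=1: 3>1, acc = 5+2 = 7
j=3,m=2: 3>2, acc = 7+1 = 8
j=3,m=3: not 3>3, acc = 8+4 = 12
j=4,m=1: 4>1, acc = 12+3 = 15
j=4,m=2: 4>2, acc = 15+2 = 17
j=4,m=3: 4>3, acc = 17+1 = 18
j=4,m=4: not 4>4, acc = 18+4 = 22

22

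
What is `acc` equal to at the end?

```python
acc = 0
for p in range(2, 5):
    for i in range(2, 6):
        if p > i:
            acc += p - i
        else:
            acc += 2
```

22

p=2,i=2: not 2>2, acc = 0+2 = 2
p=2,i=3: not 2>3, acc = 2+2 = 4
p=2,i=4: not 2>4, acc = 4+2 = 6
p=2,i=5: not 2>5, acc = 6+2 = 8
p=3,i=2: 3>2, acc = 8+1 = 9
p=3,i=3: not 3>3, acc = 9+2 = 11
p=3,i=4: not 3>4, acc = 11+2 = 13
p=3,i=5: not 3>5, acc = 13+2 = 15
p=4,i=2: 4>2, acc = 15+2 = 17
p=4,i=3: 4>3, acc = 17+1 = 18
p=4,i=4: not 4>4, acc = 18+2 = 20
p=4,i=5: not 4>5, acc = 20+2 = 22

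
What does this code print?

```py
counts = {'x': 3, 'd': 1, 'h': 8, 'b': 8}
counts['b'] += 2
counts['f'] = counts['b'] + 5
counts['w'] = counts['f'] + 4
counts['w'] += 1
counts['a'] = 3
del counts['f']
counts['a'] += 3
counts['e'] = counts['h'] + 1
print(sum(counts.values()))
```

57

counts['b'] = 8+2 = 10 → {'x': 3, 'd': 1, 'h': 8, 'b': 10}
counts['f'] = counts['b']+5 = 15 → {'x': 3, 'd': 1, 'h': 8, 'b': 10, 'f': 15}
counts['w'] = counts['f']+4 = 19 → {'x': 3, 'd': 1, 'h': 8, 'b': 10, 'f': 15, 'w': 19}
counts['w'] = 19+1 = 20 → {'x': 3, 'd': 1, 'h': 8, 'b': 10, 'f': 15, 'w': 20}
counts['a'] = 3 → {'x': 3, 'd': 1, 'h': 8, 'b': 10, 'f': 15, 'w': 20, 'a': 3}
del 'f' → {'x': 3, 'd': 1, 'h': 8, 'b': 10, 'w': 20, 'a': 3}
counts['a'] = 3+3 = 6 → {'x': 3, 'd': 1, 'h': 8, 'b': 10, 'w': 20, 'a': 6}
counts['e'] = counts['h']+1 = 9 → {'x': 3, 'd': 1, 'h': 8, 'b': 10, 'w': 20, 'a': 6, 'e': 9}
sum of values = 57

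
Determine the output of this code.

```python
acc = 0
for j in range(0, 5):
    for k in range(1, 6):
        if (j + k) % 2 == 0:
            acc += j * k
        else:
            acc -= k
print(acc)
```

33

j=0,k=1: odd sum, acc = 0-1 = -1
j=0,k=2: even sum, acc = (-1)+0 = -1
j=0,k=3: odd sum, acc = (-1)-3 = -4
j=0,k=4: even sum, acc = (-4)+0 = -4
j=0,k=5: odd sum, acc = (-4)-5 = -9
j=1,k=1: even sum, acc = (-9)+1 = -8
j=1,k=2: odd sum, acc = (-8)-2 = -10
j=1,k=3: even sum, acc = (-10)+3 = -7
j=1,k=4: odd sum, acc = (-7)-4 = -11
j=1,k=5: even sum, acc = (-11)+5 = -6
j=2,k=1: odd sum, acc = (-6)-1 = -7
j=2,k=2: even sum, acc = (-7)+4 = -3
j=2,k=3: odd sum, acc = (-3)-3 = -6
j=2,k=4: even sum, acc = (-6)+8 = 2
j=2,k=5: odd sum, acc = 2-5 = -3
j=3,k=1: even sum, acc = (-3)+3 = 0
j=3,k=2: odd sum, acc = 0-2 = -2
j=3,k=3: even sum, acc = (-2)+9 = 7
j=3,k=4: odd sum, acc = 7-4 = 3
j=3,k=5: even sum, acc = 3+15 = 18
j=4,k=1: odd sum, acc = 18-1 = 17
j=4,k=2: even sum, acc = 17+8 = 25
j=4,k=3: odd sum, acc = 25-3 = 22
j=4,k=4: even sum, acc = 22+16 = 38
j=4,k=5: odd sum, acc = 38-5 = 33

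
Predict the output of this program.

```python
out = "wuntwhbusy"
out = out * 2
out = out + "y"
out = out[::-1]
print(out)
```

yysubhwtnuwysubhwtnuw

repeat ×2 → 'wuntwhbusywuntwhbusy'
+ 'y' → 'wuntwhbusywuntwhbusyy'
reverse → 'yysubhwtnuwysubhwtnuw'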